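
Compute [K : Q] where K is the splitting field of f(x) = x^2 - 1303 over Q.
[K : Q] = 2

f(x) = x^2 - 1303 factors as (x - √1303)(x + √1303). The splitting field is K = Q(√1303). Since 1303 is squarefree and > 1, it is not a perfect square, so x^2 - 1303 is irreducible over Q and [Q(√1303) : Q] = 2. Hence [K : Q] = 2.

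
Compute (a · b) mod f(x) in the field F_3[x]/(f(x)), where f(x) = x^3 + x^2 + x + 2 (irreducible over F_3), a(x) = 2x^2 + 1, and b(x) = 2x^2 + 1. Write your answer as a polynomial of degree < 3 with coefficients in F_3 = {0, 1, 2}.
a · b ≡ x^2 + 2x (mod f(x))

Multiply in F_3[x]: a(x)·b(x) = (2x^2 + 1)·(2x^2 + 1) = x^4 + x^2 + 1. This has degree ≥ 3, so divide by f(x) over F_3: x^4 + x^2 + 1 = (x + 2)·(x^3 + x^2 + x + 2) + (x^2 + 2x). Hence a·b ≡ x^2 + 2x (mod f). (F_3[x]/(f) is a field with 3^3 = 27 elements since f is irreducible of degree 3.)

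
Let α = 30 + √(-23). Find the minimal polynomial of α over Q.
m_α(x) = x^2 - 60x + 923

From α - 30 = √(-23), squaring gives (α - 30)^2 = -23, i.e. α^2 - 60α + 900 = -23, so α^2 - 60α + 923 = 0. The discriminant of x^2 - 60x + 923 is (-60)^2 - 4·(923) = 3600 - 3692 = -92, and 4·(-23) is not a perfect square in Q since -23 is squarefree and ≠ 1. Hence x^2 - 60x + 923 is irreducible over Q and is the minimal polynomial of α.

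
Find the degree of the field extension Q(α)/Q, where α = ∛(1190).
[Q(α):Q] = 3

The minimal polynomial of α is x^3 - 1190, irreducible over Q since 1190 is not a perfect cube (so x^3 - 1190 has no rational root). Hence [Q(α):Q] = deg(m_α) = 3.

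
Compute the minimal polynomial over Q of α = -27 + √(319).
m_α(x) = x^2 + 54x + 410

From α + 27 = √(319), squaring gives (α + 27)^2 = 319, i.e. α^2 + 54α + 729 = 319, so α^2 + 54α + 410 = 0. The discriminant of x^2 + 54x + 410 is (54)^2 - 4·(410) = 2916 - 1640 = 1276, and 4·(319) is not a perfect square in Q since 319 is squarefree and ≠ 1. Hence x^2 + 54x + 410 is irreducible over Q and is the minimal polynomial of α.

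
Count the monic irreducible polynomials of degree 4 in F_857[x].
There are 134853649788 monic irreducible polynomials of degree 4 over F_857

Each element of F_{857^4} that lies in no proper subfield is a root of exactly one monic irreducible of degree 4 over F_857, and each such polynomial has 4 distinct roots in F_{857^4}. By Möbius inversion the count is N_857(4) = (1/4) Σ_{d|4} μ(4/d) · 857^d = (1/4)(μ(4)·857^1 + μ(2)·857^2 + μ(1)·857^4) = 539414599152/4 = 134853649788.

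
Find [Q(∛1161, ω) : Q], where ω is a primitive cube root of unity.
[Q(∛1161, ω) : Q] = 6

[Q(∛1161):Q] = 3 (min poly x^3 - 1161, irreducible since 1161 is not a perfect cube). [Q(ω):Q] = 2 (min poly x^2 + x + 1). Since Q(∛1161) ⊂ R and ω ∉ R, we have ω ∉ Q(∛1161), so x^2 + x + 1 remains irreducible over Q(∛1161) and [Q(∛1161, ω) : Q(∛1161)] = 2. By the tower law, [Q(∛1161, ω) : Q] = 3 · 2 = 6. (In fact Q(∛1161, ω) is the splitting field of x^3 - 1161 over Q.)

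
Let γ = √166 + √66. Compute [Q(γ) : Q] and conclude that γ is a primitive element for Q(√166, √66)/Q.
[Q(γ) : Q] = 4 (equivalently, Q(γ) = Q(√166, √66))

Obviously Q(γ) ⊆ Q(√166, √66), and [Q(√166, √66):Q] = 4 (since 166, 66 are distinct squarefree integers > 1 with 10956 not a perfect square). To show equality we compute the minimal polynomial of γ. From γ = √166 + √66: γ^2 = 166 + 2√(10956) + 66 = 232 + 2√(10956), so γ^2 - 232 = 2√(10956); squaring, (γ^2 - 232)^2 = 4·10956, i.e. γ^4 - 464γ^2 + 53824 - 43824 = 0, i.e. γ^4 - 464γ^2 + 10000 = 0. So γ is a root of x^4 - 464x^2 + 10000. This polynomial is irreducible over Q: it has no rational root (each ±√166 ± √66 is irrational), and any factorization into two quadratics over Q would force √(10956) ∈ Q (pairing opposite roots) or √166, √66 ∈ Q (other pairings), all impossible. Hence [Q(γ):Q] = 4 = [Q(√166, √66):Q], so Q(γ) = Q(√166, √66).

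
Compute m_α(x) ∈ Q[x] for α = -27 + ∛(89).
m_α(x) = x^3 + 81x^2 + 2187x + 19594

Set β = α + 27 = ∛(89), so β^3 = 89. Then (α + 27)^3 - 89 = 0, i.e. α is a root of g(x) = (x + 27)^3 - 89 = x^3 + 81x^2 + 2187x + 19594. Since g(x) = h(x + 27) where h(x) = x^3 - 89, and h is irreducible over Q (because 89 is not a perfect cube, so h has no rational root, and a monic cubic with no rational root is irreducible), g is also irreducible (irreducibility is preserved under the substitution x → x + 27). Hence m_α(x) = x^3 + 81x^2 + 2187x + 19594.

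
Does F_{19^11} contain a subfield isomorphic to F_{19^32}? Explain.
No: F_{19^32} is not a subfield of F_{19^11}

F_{p^m} embeds in F_{p^n} iff m | n. Here 32 ∤ 11 (since 11 = 0·32 + 11 with remainder 11 ≠ 0), so F_{19^32} is not a subfield of F_{19^11}. Equivalently: if it were, the tower law would give 32 = [F_{19^32}:F_19] dividing [F_{19^11}:F_19] = 11, contradiction.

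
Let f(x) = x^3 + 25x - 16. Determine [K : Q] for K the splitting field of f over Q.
[K : Q] = 6

By the rational root test, any rational root of the monic integer polynomial f(x) = x^3 + 25x - 16 must be an integer dividing the constant term -16, i.e. one of ±{1, 2, 4, 8, 16}. Evaluating: f(1) = 10, f(-1) = -42, f(2) = 42, f(-2) = -74, f(4) = 148, f(-4) = -180, f(8) = 696, f(-8) = -728, f(16) = 4480, f(-16) = -4512; none is 0, so f has no rational root and is therefore irreducible over Q (a cubic with no linear factor over a field is irreducible). For an irreducible cubic, the Galois group is A_3 or S_3 according as the discriminant disc(f) = -4a^3 - 27b^2 = -4·(25)^3 - 27·(-16)^2 = -69412 is or is not a square in Q. Here disc(f) = -69412 is not a perfect square in Q, so the Galois group of f over Q is not contained in A_3 and must be all of S_3. The splitting field has degree |S_3| = 6 over Q, so [K : Q] = 6.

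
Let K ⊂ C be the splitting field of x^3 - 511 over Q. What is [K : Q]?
[K : Q] = 6

The roots of x^3 - 511 are ∛511, ω∛511, ω^2∛511 where ω = e^(2πi/3) is a primitive cube root of unity, so K = Q(∛511, ω). Now [Q(∛511):Q] = 3 (since 511 is not a perfect cube, x^3 - 511 is irreducible) and [Q(ω):Q] = 2. Both 2 and 3 divide [K:Q], and [K:Q] ≤ 3·2 = 6, so [K:Q] = 6. (Equivalently: Q(∛511) ⊂ R but ω ∉ R, so [K : Q(∛511)] = 2.)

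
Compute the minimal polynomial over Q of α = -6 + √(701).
m_α(x) = x^2 + 12x - 665

From α + 6 = √(701), squaring gives (α + 6)^2 = 701, i.e. α^2 + 12α + 36 = 701, so α^2 + 12α - 665 = 0. The discriminant of x^2 + 12x - 665 is (12)^2 - 4·(-665) = 144 + 2660 = 2804, and 4·(701) is not a perfect square in Q since 701 is squarefree and ≠ 1. Hence x^2 + 12x - 665 is irreducible over Q and is the minimal polynomial of α.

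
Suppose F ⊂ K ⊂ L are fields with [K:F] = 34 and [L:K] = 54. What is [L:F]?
[L:F] = 1836

The tower law says that for any tower of field extensions F ⊂ K ⊂ L with finite degrees, [L:F] = [L:K] · [K:F]. Here this gives [L:F] = 54 · 34 = 1836.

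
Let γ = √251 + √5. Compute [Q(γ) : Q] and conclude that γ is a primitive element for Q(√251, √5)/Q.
[Q(γ) : Q] = 4 (equivalently, Q(γ) = Q(√251, √5))

Obviously Q(γ) ⊆ Q(√251, √5), and [Q(√251, √5):Q] = 4 (since 251, 5 are distinct squarefree integers > 1 with 1255 not a perfect square). To show equality we compute the minimal polynomial of γ. From γ = √251 + √5: γ^2 = 251 + 2√(1255) + 5 = 256 + 2√(1255), so γ^2 - 256 = 2√(1255); squaring, (γ^2 - 256)^2 = 4·1255, i.e. γ^4 - 512γ^2 + 65536 - 5020 = 0, i.e. γ^4 - 512γ^2 + 60516 = 0. So γ is a root of x^4 - 512x^2 + 60516. This polynomial is irreducible over Q: it has no rational root (each ±√251 ± √5 is irrational), and any factorization into two quadratics over Q would force √(1255) ∈ Q (pairing opposite roots) or √251, √5 ∈ Q (other pairings), all impossible. Hence [Q(γ):Q] = 4 = [Q(√251, √5):Q], so Q(γ) = Q(√251, √5).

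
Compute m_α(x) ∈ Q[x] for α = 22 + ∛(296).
m_α(x) = x^3 - 66x^2 + 1452x - 10944

Set β = α - 22 = ∛(296), so β^3 = 296. Then (α - 22)^3 - 296 = 0, i.e. α is a root of g(x) = (x - 22)^3 - 296 = x^3 - 66x^2 + 1452x - 10944. Since g(x) = h(x - 22) where h(x) = x^3 - 296, and h is irreducible over Q (because 296 is not a perfect cube, so h has no rational root, and a monic cubic with no rational root is irreducible), g is also irreducible (irreducibility is preserved under the substitution x → x - 22). Hence m_α(x) = x^3 - 66x^2 + 1452x - 10944.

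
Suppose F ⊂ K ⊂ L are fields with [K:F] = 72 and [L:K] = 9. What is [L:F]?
[L:F] = 648

The tower law says that for any tower of field extensions F ⊂ K ⊂ L with finite degrees, [L:F] = [L:K] · [K:F]. Here this gives [L:F] = 9 · 72 = 648.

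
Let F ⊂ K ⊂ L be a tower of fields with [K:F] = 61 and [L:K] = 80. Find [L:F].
[L:F] = 4880

The tower law says that for any tower of field extensions F ⊂ K ⊂ L with finite degrees, [L:F] = [L:K] · [K:F]. Here this gives [L:F] = 80 · 61 = 4880.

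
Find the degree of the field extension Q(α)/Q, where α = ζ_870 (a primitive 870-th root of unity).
[Q(α):Q] = 224

The minimal polynomial of ζ_870 over Q is the 870-th cyclotomic polynomial Φ_870(x), which is irreducible over Q and has degree φ(870) = 224. Hence [Q(α):Q] = φ(870) = 224.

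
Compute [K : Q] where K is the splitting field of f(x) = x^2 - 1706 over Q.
[K : Q] = 2

f(x) = x^2 - 1706 factors as (x - √1706)(x + √1706). The splitting field is K = Q(√1706). Since 1706 is squarefree and > 1, it is not a perfect square, so x^2 - 1706 is irreducible over Q and [Q(√1706) : Q] = 2. Hence [K : Q] = 2.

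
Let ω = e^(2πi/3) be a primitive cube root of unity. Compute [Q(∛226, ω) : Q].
[Q(∛226, ω) : Q] = 6

[Q(∛226):Q] = 3 (min poly x^3 - 226, irreducible since 226 is not a perfect cube). [Q(ω):Q] = 2 (min poly x^2 + x + 1). Since Q(∛226) ⊂ R and ω ∉ R, we have ω ∉ Q(∛226), so x^2 + x + 1 remains irreducible over Q(∛226) and [Q(∛226, ω) : Q(∛226)] = 2. By the tower law, [Q(∛226, ω) : Q] = 3 · 2 = 6. (In fact Q(∛226, ω) is the splitting field of x^3 - 226 over Q.)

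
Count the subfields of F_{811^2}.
F_{811^2} has 2 subfields

The subfields of F_{p^n} are exactly the fields F_{p^d} for d | n (each is the fixed field of the unique index-d subgroup of Gal(F_{p^n}/F_p) ≅ Z/nZ). The divisors of n = 2 are {1, 2}, giving 2 subfields: F_{811^1}, F_{811^2}.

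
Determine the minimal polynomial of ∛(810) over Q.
m_α(x) = x^3 - 810

α satisfies α^3 = 810, so x^3 - 810 annihilates α. By the rational root test, a rational root p/q (in lowest terms) of x^3 - 810 would satisfy p^3 = 810 q^3, forcing q = 1 and p^3 = 810; but 810 is not a perfect cube, contradiction. A monic cubic over Q with no rational root is irreducible (any nontrivial factorization would include a linear factor). Hence x^3 - 810 is the minimal polynomial of α, and in particular [Q(α):Q] = 3.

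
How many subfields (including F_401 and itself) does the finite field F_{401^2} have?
F_{401^2} has 2 subfields

The subfields of F_{p^n} are exactly the fields F_{p^d} for d | n (each is the fixed field of the unique index-d subgroup of Gal(F_{p^n}/F_p) ≅ Z/nZ). The divisors of n = 2 are {1, 2}, giving 2 subfields: F_{401^1}, F_{401^2}.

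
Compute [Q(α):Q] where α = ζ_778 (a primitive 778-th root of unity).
[Q(α):Q] = 388

The minimal polynomial of ζ_778 over Q is the 778-th cyclotomic polynomial Φ_778(x), which is irreducible over Q and has degree φ(778) = 388. Hence [Q(α):Q] = φ(778) = 388.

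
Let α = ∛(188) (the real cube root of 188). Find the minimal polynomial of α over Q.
m_α(x) = x^3 - 188

α satisfies α^3 = 188, so x^3 - 188 annihilates α. By the rational root test, a rational root p/q (in lowest terms) of x^3 - 188 would satisfy p^3 = 188 q^3, forcing q = 1 and p^3 = 188; but 188 is not a perfect cube, contradiction. A monic cubic over Q with no rational root is irreducible (any nontrivial factorization would include a linear factor). Hence x^3 - 188 is the minimal polynomial of α, and in particular [Q(α):Q] = 3.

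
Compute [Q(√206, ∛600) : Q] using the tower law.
[Q(√206, ∛600) : Q] = 6

Let L = Q(√206, ∛600). Since Q(√206) ⊂ L and [Q(√206):Q] = 2, the tower law gives 2 | [L:Q]. Likewise Q(∛600) ⊂ L with [Q(∛600):Q] = 3 (because 600 is not a perfect cube), so 3 | [L:Q]. As gcd(2,3) = 1, [L:Q] is divisible by 6. Conversely L is generated over Q by √206 and ∛600, so [L:Q] ≤ 2·3 = 6. Therefore [Q(√206, ∛600) : Q] = 6.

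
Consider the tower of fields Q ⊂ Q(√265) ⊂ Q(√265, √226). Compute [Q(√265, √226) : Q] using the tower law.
[Q(√265, √226) : Q] = 4

[Q(√265):Q] = 2 (min poly x^2 - 265, irreducible since 265 is squarefree > 1). For the top step, suppose √226 ∈ Q(√265), say √226 = c + d√265 with c, d ∈ Q. Squaring: 226 = c^2 + 265d^2 + 2cd√265. Since √265 ∉ Q this forces 2cd = 0. If d = 0 then √226 = c ∈ Q, contradicting 226 squarefree > 1. If c = 0 then 226 = 265d^2, so 265·226 = (265d)^2 is a perfect square in Q — but 265·226 = 59890 is not a perfect square (since 265 and 226 are distinct squarefree integers). Contradiction. Hence √226 ∉ Q(√265), so x^2 - 226 stays irreducible over Q(√265) and [Q(√265, √226) : Q(√265)] = 2. By the tower law, [Q(√265, √226) : Q] = 2 · 2 = 4.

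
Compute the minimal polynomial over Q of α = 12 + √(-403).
m_α(x) = x^2 - 24x + 547

From α - 12 = √(-403), squaring gives (α - 12)^2 = -403, i.e. α^2 - 24α + 144 = -403, so α^2 - 24α + 547 = 0. The discriminant of x^2 - 24x + 547 is (-24)^2 - 4·(547) = 576 - 2188 = -1612, and 4·(-403) is not a perfect square in Q since -403 is squarefree and ≠ 1. Hence x^2 - 24x + 547 is irreducible over Q and is the minimal polynomial of α.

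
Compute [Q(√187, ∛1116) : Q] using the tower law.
[Q(√187, ∛1116) : Q] = 6

Let L = Q(√187, ∛1116). Since Q(√187) ⊂ L and [Q(√187):Q] = 2, the tower law gives 2 | [L:Q]. Likewise Q(∛1116) ⊂ L with [Q(∛1116):Q] = 3 (because 1116 is not a perfect cube), so 3 | [L:Q]. As gcd(2,3) = 1, [L:Q] is divisible by 6. Conversely L is generated over Q by √187 and ∛1116, so [L:Q] ≤ 2·3 = 6. Therefore [Q(√187, ∛1116) : Q] = 6.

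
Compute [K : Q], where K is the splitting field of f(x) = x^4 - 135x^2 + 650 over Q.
[K : Q] = 4

Solving the quadratic in x^2: x^2 = (135 ± √(135^2 - 4·650))/2 = (135 ± √15625)/2 = (135 ± 125)/2, giving x^2 = 130 or x^2 = 5. So f(x) = (x^2 - 130)(x^2 - 5) and the roots of f are ±√130, ±√5. Hence the splitting field is K = Q(√130, √5). Since 130 and 5 are distinct squarefree integers > 1, their product 650 is not a perfect square, so √5 ∉ Q(√130). By the tower law [K:Q] = [Q(√130,√5):Q(√130)] · [Q(√130):Q] = 2 · 2 = 4.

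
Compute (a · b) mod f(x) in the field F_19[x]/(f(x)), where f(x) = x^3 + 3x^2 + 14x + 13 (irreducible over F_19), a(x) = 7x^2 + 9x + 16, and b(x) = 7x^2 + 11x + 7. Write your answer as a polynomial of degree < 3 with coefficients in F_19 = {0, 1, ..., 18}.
a · b ≡ 13x^2 + 4x + 13 (mod f(x))

Multiply in F_19[x]: a(x)·b(x) = (7x^2 + 9x + 16)·(7x^2 + 11x + 7) = 11x^4 + 7x^3 + 13x^2 + 11x + 17. This has degree ≥ 3, so divide by f(x) over F_19: 11x^4 + 7x^3 + 13x^2 + 11x + 17 = (11x + 12)·(x^3 + 3x^2 + 14x + 13) + (13x^2 + 4x + 13). Hence a·b ≡ 13x^2 + 4x + 13 (mod f). (F_19[x]/(f) is a field with 19^3 = 6859 elements since f is irreducible of degree 3.)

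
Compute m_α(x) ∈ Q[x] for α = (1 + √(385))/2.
m_α(x) = x^2 - x - 96

From 2α - 1 = √(385), squaring gives (2α - 1)^2 = 385, i.e. 4α^2 - 4α + 1 = 385, so α^2 - α + (1 - 385)/4 = 0. Since 385 ≡ 1 (mod 4), (1 - 385)/4 = -96 ∈ Z. The polynomial x^2 - x - 96 has discriminant 1 - 4·(-96) = 385, which is not a perfect square in Q (d = 385 is squarefree and ≠ 1), so x^2 - x - 96 is irreducible over Q. It is the minimal polynomial of α.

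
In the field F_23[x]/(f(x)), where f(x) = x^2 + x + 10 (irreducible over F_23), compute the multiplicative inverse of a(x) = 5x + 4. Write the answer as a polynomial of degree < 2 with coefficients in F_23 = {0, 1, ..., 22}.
a(x)^(-1) ≡ 4x + 10 (mod f(x))

Since f is irreducible over F_23, F_23[x]/(f) is a field and a(x) ≠ 0 has an inverse. Apply the extended Euclidean algorithm to f(x) and a(x) in F_23[x]: f(x) = (14x + 12)·a(x) + (8). The last nonzero remainder is the constant 8 = gcd(f, a) in F_23. Back-substituting through the division chain expresses 8 = s(x)·a(x) + t(x)·f(x) with s(x) ≡ 9x + 11 (mod f), so (9x + 11)·a(x) ≡ 8 (mod f). Multiplying by 8^(-1) ≡ 3 in F_23 gives a(x)^(-1) ≡ 3·(9x + 11) ≡ 4x + 10 (mod f). Check: (5x + 4)·(4x + 10) = 20x^2 + 20x + 17 ≡ 1 (mod x^2 + x + 10).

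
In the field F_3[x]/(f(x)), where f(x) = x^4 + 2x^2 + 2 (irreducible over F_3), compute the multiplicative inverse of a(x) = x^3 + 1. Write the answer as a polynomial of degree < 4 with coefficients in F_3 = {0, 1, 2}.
a(x)^(-1) ≡ x^2 + 2x + 2 (mod f(x))

Since f is irreducible over F_3, F_3[x]/(f) is a field and a(x) ≠ 0 has an inverse. Apply the extended Euclidean algorithm to f(x) and a(x) in F_3[x]: f(x) = (x)·a(x) + (2x^2 + 2x + 2);  a(x) = (2x + 1)·(2x^2 + 2x + 2) + (2). The last nonzero remainder is the constant 2 = gcd(f, a) in F_3. Back-substituting through the division chain expresses 2 = s(x)·a(x) + t(x)·f(x) with s(x) ≡ 2x^2 + x + 1 (mod f), so (2x^2 + x + 1)·a(x) ≡ 2 (mod f). Multiplying by 2^(-1) ≡ 2 in F_3 gives a(x)^(-1) ≡ 2·(2x^2 + x + 1) ≡ x^2 + 2x + 2 (mod f). Check: (x^3 + 1)·(x^2 + 2x + 2) = x^5 + 2x^4 + 2x^3 + x^2 + 2x + 2 ≡ 1 (mod x^4 + 2x^2 + 2).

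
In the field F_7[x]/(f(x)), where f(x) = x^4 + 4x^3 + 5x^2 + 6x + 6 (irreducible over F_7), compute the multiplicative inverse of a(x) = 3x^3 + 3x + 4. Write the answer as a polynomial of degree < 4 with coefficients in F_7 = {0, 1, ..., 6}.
a(x)^(-1) ≡ x^3 + 4x^2 + 6x + 4 (mod f(x))

Since f is irreducible over F_7, F_7[x]/(f) is a field and a(x) ≠ 0 has an inverse. Apply the extended Euclidean algorithm to f(x) and a(x) in F_7[x]: f(x) = (5x + 6)·a(x) + (4x^2 + 3x + 3);  a(x) = (6x + 6)·(4x^2 + 3x + 3) + (2x);  (4x^2 + 3x + 3) = (2x + 5)·(2x) + (3). The last nonzero remainder is the constant 3 = gcd(f, a) in F_7. Back-substituting through the division chain expresses 3 = s(x)·a(x) + t(x)·f(x) with s(x) ≡ 3x^3 + 5x^2 + 4x + 5 (mod f), so (3x^3 + 5x^2 + 4x + 5)·a(x) ≡ 3 (mod f). Multiplying by 3^(-1) ≡ 5 in F_7 gives a(x)^(-1) ≡ 5·(3x^3 + 5x^2 + 4x + 5) ≡ x^3 + 4x^2 + 6x + 4 (mod f). Check: (3x^3 + 3x + 4)·(x^3 + 4x^2 + 6x + 4) = 3x^6 + 5x^5 + 6x^2 + x + 2 ≡ 1 (mod x^4 + 4x^3 + 5x^2 + 6x + 6).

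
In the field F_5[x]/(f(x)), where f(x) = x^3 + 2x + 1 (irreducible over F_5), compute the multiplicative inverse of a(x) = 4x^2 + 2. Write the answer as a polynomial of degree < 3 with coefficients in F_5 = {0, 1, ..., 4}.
a(x)^(-1) ≡ 4x^2 + 4x + 1 (mod f(x))

Since f is irreducible over F_5, F_5[x]/(f) is a field and a(x) ≠ 0 has an inverse. Apply the extended Euclidean algorithm to f(x) and a(x) in F_5[x]: f(x) = (4x)·a(x) + (4x + 1);  a(x) = (x + 1)·(4x + 1) + (1). The last nonzero remainder is the constant 1 = gcd(f, a) in F_5. Back-substituting through the division chain expresses 1 = s(x)·a(x) + t(x)·f(x) with s(x) ≡ 4x^2 + 4x + 1 (mod f), so a(x)^(-1) ≡ s(x) = 4x^2 + 4x + 1 (mod f). Check: (4x^2 + 2)·(4x^2 + 4x + 1) = x^4 + x^3 + 2x^2 + 3x + 2 ≡ 1 (mod x^3 + 2x + 1).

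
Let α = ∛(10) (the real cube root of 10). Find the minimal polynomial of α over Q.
m_α(x) = x^3 - 10

α satisfies α^3 = 10, so x^3 - 10 annihilates α. By the rational root test, a rational root p/q (in lowest terms) of x^3 - 10 would satisfy p^3 = 10 q^3, forcing q = 1 and p^3 = 10; but 10 is not a perfect cube, contradiction. A monic cubic over Q with no rational root is irreducible (any nontrivial factorization would include a linear factor). Hence x^3 - 10 is the minimal polynomial of α, and in particular [Q(α):Q] = 3.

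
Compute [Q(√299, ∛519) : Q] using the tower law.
[Q(√299, ∛519) : Q] = 6

Let L = Q(√299, ∛519). Since Q(√299) ⊂ L and [Q(√299):Q] = 2, the tower law gives 2 | [L:Q]. Likewise Q(∛519) ⊂ L with [Q(∛519):Q] = 3 (because 519 is not a perfect cube), so 3 | [L:Q]. As gcd(2,3) = 1, [L:Q] is divisible by 6. Conversely L is generated over Q by √299 and ∛519, so [L:Q] ≤ 2·3 = 6. Therefore [Q(√299, ∛519) : Q] = 6.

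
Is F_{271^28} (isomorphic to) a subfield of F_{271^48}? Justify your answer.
No: F_{271^28} is not a subfield of F_{271^48}

F_{p^m} embeds in F_{p^n} iff m | n. Here 28 ∤ 48 (since 48 = 1·28 + 20 with remainder 20 ≠ 0), so F_{271^28} is not a subfield of F_{271^48}. Equivalently: if it were, the tower law would give 28 = [F_{271^28}:F_271] dividing [F_{271^48}:F_271] = 48, contradiction.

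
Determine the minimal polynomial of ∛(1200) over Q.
m_α(x) = x^3 - 1200

α satisfies α^3 = 1200, so x^3 - 1200 annihilates α. By the rational root test, a rational root p/q (in lowest terms) of x^3 - 1200 would satisfy p^3 = 1200 q^3, forcing q = 1 and p^3 = 1200; but 1200 is not a perfect cube, contradiction. A monic cubic over Q with no rational root is irreducible (any nontrivial factorization would include a linear factor). Hence x^3 - 1200 is the minimal polynomial of α, and in particular [Q(α):Q] = 3.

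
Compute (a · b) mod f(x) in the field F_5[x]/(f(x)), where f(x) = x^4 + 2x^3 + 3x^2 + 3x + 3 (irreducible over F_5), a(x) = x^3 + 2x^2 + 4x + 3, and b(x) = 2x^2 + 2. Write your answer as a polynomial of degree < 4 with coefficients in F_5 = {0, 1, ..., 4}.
a · b ≡ 4x^3 + 4x^2 + 2x + 1 (mod f(x))

Multiply in F_5[x]: a(x)·b(x) = (x^3 + 2x^2 + 4x + 3)·(2x^2 + 2) = 2x^5 + 4x^4 + 3x + 1. This has degree ≥ 4, so divide by f(x) over F_5: 2x^5 + 4x^4 + 3x + 1 = (2x)·(x^4 + 2x^3 + 3x^2 + 3x + 3) + (4x^3 + 4x^2 + 2x + 1). Hence a·b ≡ 4x^3 + 4x^2 + 2x + 1 (mod f). (F_5[x]/(f) is a field with 5^4 = 625 elements since f is irreducible of degree 4.)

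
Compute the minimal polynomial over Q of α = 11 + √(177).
m_α(x) = x^2 - 22x - 56

From α - 11 = √(177), squaring gives (α - 11)^2 = 177, i.e. α^2 - 22α + 121 = 177, so α^2 - 22α - 56 = 0. The discriminant of x^2 - 22x - 56 is (-22)^2 - 4·(-56) = 484 + 224 = 708, and 4·(177) is not a perfect square in Q since 177 is squarefree and ≠ 1. Hence x^2 - 22x - 56 is irreducible over Q and is the minimal polynomial of α.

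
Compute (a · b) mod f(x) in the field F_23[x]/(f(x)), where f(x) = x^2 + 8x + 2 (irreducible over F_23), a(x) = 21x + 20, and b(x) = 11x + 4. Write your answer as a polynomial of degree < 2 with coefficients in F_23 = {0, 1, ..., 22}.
a · b ≡ 20x + 9 (mod f(x))

Multiply in F_23[x]: a(x)·b(x) = (21x + 20)·(11x + 4) = x^2 + 5x + 11. This has degree ≥ 2, so divide by f(x) over F_23: x^2 + 5x + 11 = (1)·(x^2 + 8x + 2) + (20x + 9). Hence a·b ≡ 20x + 9 (mod f). (F_23[x]/(f) is a field with 23^2 = 529 elements since f is irreducible of degree 2.)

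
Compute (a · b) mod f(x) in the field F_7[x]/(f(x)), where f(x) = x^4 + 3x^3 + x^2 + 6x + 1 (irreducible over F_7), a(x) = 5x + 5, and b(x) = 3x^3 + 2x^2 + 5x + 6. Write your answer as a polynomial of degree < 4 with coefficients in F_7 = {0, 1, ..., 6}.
a · b ≡ x^3 + 6x^2 + 1 (mod f(x))

Multiply in F_7[x]: a(x)·b(x) = (5x + 5)·(3x^3 + 2x^2 + 5x + 6) = x^4 + 4x^3 + 6x + 2. This has degree ≥ 4, so divide by f(x) over F_7: x^4 + 4x^3 + 6x + 2 = (1)·(x^4 + 3x^3 + x^2 + 6x + 1) + (x^3 + 6x^2 + 1). Hence a·b ≡ x^3 + 6x^2 + 1 (mod f). (F_7[x]/(f) is a field with 7^4 = 2401 elements since f is irreducible of degree 4.)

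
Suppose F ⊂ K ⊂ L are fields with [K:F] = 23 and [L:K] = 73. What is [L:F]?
[L:F] = 1679

The tower law says that for any tower of field extensions F ⊂ K ⊂ L with finite degrees, [L:F] = [L:K] · [K:F]. Here this gives [L:F] = 73 · 23 = 1679.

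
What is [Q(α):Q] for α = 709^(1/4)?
[Q(α):Q] = 4

α is a root of x^4 - 709. By Eisenstein's criterion at the prime p = 709 (which divides the constant term 709 but p^2 = 502681 does not, since 709 is squarefree), x^4 - 709 is irreducible over Q. Hence [Q(α):Q] = 4.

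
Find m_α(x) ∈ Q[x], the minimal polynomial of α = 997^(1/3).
m_α(x) = x^3 - 997

α satisfies α^3 = 997, so x^3 - 997 annihilates α. By the rational root test, a rational root p/q (in lowest terms) of x^3 - 997 would satisfy p^3 = 997 q^3, forcing q = 1 and p^3 = 997; but 997 is not a perfect cube, contradiction. A monic cubic over Q with no rational root is irreducible (any nontrivial factorization would include a linear factor). Hence x^3 - 997 is the minimal polynomial of α, and in particular [Q(α):Q] = 3.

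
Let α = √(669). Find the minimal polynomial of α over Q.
m_α(x) = x^2 - 669

α satisfies α^2 - 669 = 0, so x^2 - 669 annihilates α. Since d = 669 is squarefree and ≠ 1, it is not a perfect square in Q, so x^2 - 669 has no rational root and is therefore irreducible over Q (a degree-2 polynomial over a field is irreducible iff it has no root). Hence m_α(x) = x^2 - 669.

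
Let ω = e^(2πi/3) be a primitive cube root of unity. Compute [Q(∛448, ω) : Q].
[Q(∛448, ω) : Q] = 6

[Q(∛448):Q] = 3 (min poly x^3 - 448, irreducible since 448 is not a perfect cube). [Q(ω):Q] = 2 (min poly x^2 + x + 1). Since Q(∛448) ⊂ R and ω ∉ R, we have ω ∉ Q(∛448), so x^2 + x + 1 remains irreducible over Q(∛448) and [Q(∛448, ω) : Q(∛448)] = 2. By the tower law, [Q(∛448, ω) : Q] = 3 · 2 = 6. (In fact Q(∛448, ω) is the splitting field of x^3 - 448 over Q.)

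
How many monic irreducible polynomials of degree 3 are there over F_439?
There are 28201360 monic irreducible polynomials of degree 3 over F_439

Each element of F_{439^3} that lies in no proper subfield is a root of exactly one monic irreducible of degree 3 over F_439, and each such polynomial has 3 distinct roots in F_{439^3}. By Möbius inversion the count is N_439(3) = (1/3) Σ_{d|3} μ(3/d) · 439^d = (1/3)(μ(3)·439^1 + μ(1)·439^3) = 84604080/3 = 28201360.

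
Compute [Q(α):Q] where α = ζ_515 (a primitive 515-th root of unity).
[Q(α):Q] = 408

The minimal polynomial of ζ_515 over Q is the 515-th cyclotomic polynomial Φ_515(x), which is irreducible over Q and has degree φ(515) = 408. Hence [Q(α):Q] = φ(515) = 408.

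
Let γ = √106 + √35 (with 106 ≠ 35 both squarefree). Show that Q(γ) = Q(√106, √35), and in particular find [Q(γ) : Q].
[Q(γ) : Q] = 4 (equivalently, Q(γ) = Q(√106, √35))

Obviously Q(γ) ⊆ Q(√106, √35), and [Q(√106, √35):Q] = 4 (since 106, 35 are distinct squarefree integers > 1 with 3710 not a perfect square). To show equality we compute the minimal polynomial of γ. From γ = √106 + √35: γ^2 = 106 + 2√(3710) + 35 = 141 + 2√(3710), so γ^2 - 141 = 2√(3710); squaring, (γ^2 - 141)^2 = 4·3710, i.e. γ^4 - 282γ^2 + 19881 - 14840 = 0, i.e. γ^4 - 282γ^2 + 5041 = 0. So γ is a root of x^4 - 282x^2 + 5041. This polynomial is irreducible over Q: it has no rational root (each ±√106 ± √35 is irrational), and any factorization into two quadratics over Q would force √(3710) ∈ Q (pairing opposite roots) or √106, √35 ∈ Q (other pairings), all impossible. Hence [Q(γ):Q] = 4 = [Q(√106, √35):Q], so Q(γ) = Q(√106, √35).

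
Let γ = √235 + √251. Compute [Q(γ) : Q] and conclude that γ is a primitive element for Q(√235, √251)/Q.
[Q(γ) : Q] = 4 (equivalently, Q(γ) = Q(√235, √251))

Obviously Q(γ) ⊆ Q(√235, √251), and [Q(√235, √251):Q] = 4 (since 235, 251 are distinct squarefree integers > 1 with 58985 not a perfect square). To show equality we compute the minimal polynomial of γ. From γ = √235 + √251: γ^2 = 235 + 2√(58985) + 251 = 486 + 2√(58985), so γ^2 - 486 = 2√(58985); squaring, (γ^2 - 486)^2 = 4·58985, i.e. γ^4 - 972γ^2 + 236196 - 235940 = 0, i.e. γ^4 - 972γ^2 + 256 = 0. So γ is a root of x^4 - 972x^2 + 256. This polynomial is irreducible over Q: it has no rational root (each ±√235 ± √251 is irrational), and any factorization into two quadratics over Q would force √(58985) ∈ Q (pairing opposite roots) or √235, √251 ∈ Q (other pairings), all impossible. Hence [Q(γ):Q] = 4 = [Q(√235, √251):Q], so Q(γ) = Q(√235, √251).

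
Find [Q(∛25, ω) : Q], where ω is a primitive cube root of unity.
[Q(∛25, ω) : Q] = 6

[Q(∛25):Q] = 3 (min poly x^3 - 25, irreducible since 25 is not a perfect cube). [Q(ω):Q] = 2 (min poly x^2 + x + 1). Since Q(∛25) ⊂ R and ω ∉ R, we have ω ∉ Q(∛25), so x^2 + x + 1 remains irreducible over Q(∛25) and [Q(∛25, ω) : Q(∛25)] = 2. By the tower law, [Q(∛25, ω) : Q] = 3 · 2 = 6. (In fact Q(∛25, ω) is the splitting field of x^3 - 25 over Q.)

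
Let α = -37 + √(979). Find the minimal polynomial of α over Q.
m_α(x) = x^2 + 74x + 390

From α + 37 = √(979), squaring gives (α + 37)^2 = 979, i.e. α^2 + 74α + 1369 = 979, so α^2 + 74α + 390 = 0. The discriminant of x^2 + 74x + 390 is (74)^2 - 4·(390) = 5476 - 1560 = 3916, and 4·(979) is not a perfect square in Q since 979 is squarefree and ≠ 1. Hence x^2 + 74x + 390 is irreducible over Q and is the minimal polynomial of α.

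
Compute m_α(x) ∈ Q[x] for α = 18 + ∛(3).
m_α(x) = x^3 - 54x^2 + 972x - 5835

Set β = α - 18 = ∛(3), so β^3 = 3. Then (α - 18)^3 - 3 = 0, i.e. α is a root of g(x) = (x - 18)^3 - 3 = x^3 - 54x^2 + 972x - 5835. Since g(x) = h(x - 18) where h(x) = x^3 - 3, and h is irreducible over Q (because 3 is not a perfect cube, so h has no rational root, and a monic cubic with no rational root is irreducible), g is also irreducible (irreducibility is preserved under the substitution x → x - 18). Hence m_α(x) = x^3 - 54x^2 + 972x - 5835.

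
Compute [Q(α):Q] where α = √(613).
[Q(α):Q] = 2

[Q(α):Q] equals the degree of the minimal polynomial of α. Here α^2 = 613 and x^2 - 613 is irreducible (d = 613 is squarefree, ≠ 1, hence not a square), so deg(m_α) = 2. Thus [Q(α):Q] = 2.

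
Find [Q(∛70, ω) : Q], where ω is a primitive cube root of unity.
[Q(∛70, ω) : Q] = 6

[Q(∛70):Q] = 3 (min poly x^3 - 70, irreducible since 70 is not a perfect cube). [Q(ω):Q] = 2 (min poly x^2 + x + 1). Since Q(∛70) ⊂ R and ω ∉ R, we have ω ∉ Q(∛70), so x^2 + x + 1 remains irreducible over Q(∛70) and [Q(∛70, ω) : Q(∛70)] = 2. By the tower law, [Q(∛70, ω) : Q] = 3 · 2 = 6. (In fact Q(∛70, ω) is the splitting field of x^3 - 70 over Q.)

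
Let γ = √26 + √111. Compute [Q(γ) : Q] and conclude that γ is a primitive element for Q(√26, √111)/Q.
[Q(γ) : Q] = 4 (equivalently, Q(γ) = Q(√26, √111))

Obviously Q(γ) ⊆ Q(√26, √111), and [Q(√26, √111):Q] = 4 (since 26, 111 are distinct squarefree integers > 1 with 2886 not a perfect square). To show equality we compute the minimal polynomial of γ. From γ = √26 + √111: γ^2 = 26 + 2√(2886) + 111 = 137 + 2√(2886), so γ^2 - 137 = 2√(2886); squaring, (γ^2 - 137)^2 = 4·2886, i.e. γ^4 - 274γ^2 + 18769 - 11544 = 0, i.e. γ^4 - 274γ^2 + 7225 = 0. So γ is a root of x^4 - 274x^2 + 7225. This polynomial is irreducible over Q: it has no rational root (each ±√26 ± √111 is irrational), and any factorization into two quadratics over Q would force √(2886) ∈ Q (pairing opposite roots) or √26, √111 ∈ Q (other pairings), all impossible. Hence [Q(γ):Q] = 4 = [Q(√26, √111):Q], so Q(γ) = Q(√26, √111).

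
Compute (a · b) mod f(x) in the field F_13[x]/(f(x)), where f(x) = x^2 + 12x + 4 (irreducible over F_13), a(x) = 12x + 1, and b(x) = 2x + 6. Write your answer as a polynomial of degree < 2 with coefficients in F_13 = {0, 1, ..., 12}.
a · b ≡ 7x + 1 (mod f(x))

Multiply in F_13[x]: a(x)·b(x) = (12x + 1)·(2x + 6) = 11x^2 + 9x + 6. This has degree ≥ 2, so divide by f(x) over F_13: 11x^2 + 9x + 6 = (11)·(x^2 + 12x + 4) + (7x + 1). Hence a·b ≡ 7x + 1 (mod f). (F_13[x]/(f) is a field with 13^2 = 169 elements since f is irreducible of degree 2.)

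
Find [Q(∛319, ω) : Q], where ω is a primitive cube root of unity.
[Q(∛319, ω) : Q] = 6

[Q(∛319):Q] = 3 (min poly x^3 - 319, irreducible since 319 is not a perfect cube). [Q(ω):Q] = 2 (min poly x^2 + x + 1). Since Q(∛319) ⊂ R and ω ∉ R, we have ω ∉ Q(∛319), so x^2 + x + 1 remains irreducible over Q(∛319) and [Q(∛319, ω) : Q(∛319)] = 2. By the tower law, [Q(∛319, ω) : Q] = 3 · 2 = 6. (In fact Q(∛319, ω) is the splitting field of x^3 - 319 over Q.)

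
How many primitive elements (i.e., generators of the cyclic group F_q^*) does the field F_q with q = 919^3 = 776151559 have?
There are φ(776151558) = 181398528 primitive elements

F_q^* is cyclic of order q - 1 = 776151558. A cyclic group of order m has exactly φ(m) generators. Here m = 776151558 = 2 · 3^4 · 7 · 13 · 17 · 19 · 163, so the number of primitive elements is φ(776151558) = 181398528.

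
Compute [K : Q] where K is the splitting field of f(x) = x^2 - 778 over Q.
[K : Q] = 2

f(x) = x^2 - 778 factors as (x - √778)(x + √778). The splitting field is K = Q(√778). Since 778 is squarefree and > 1, it is not a perfect square, so x^2 - 778 is irreducible over Q and [Q(√778) : Q] = 2. Hence [K : Q] = 2.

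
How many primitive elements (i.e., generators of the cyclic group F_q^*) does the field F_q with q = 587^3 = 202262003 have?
There are φ(202262002) = 100442160 primitive elements

F_q^* is cyclic of order q - 1 = 202262002. A cyclic group of order m has exactly φ(m) generators. Here m = 202262002 = 2 · 293 · 547 · 631, so the number of primitive elements is φ(202262002) = 100442160.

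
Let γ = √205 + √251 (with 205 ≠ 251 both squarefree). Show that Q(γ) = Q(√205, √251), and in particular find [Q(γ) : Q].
[Q(γ) : Q] = 4 (equivalently, Q(γ) = Q(√205, √251))

Obviously Q(γ) ⊆ Q(√205, √251), and [Q(√205, √251):Q] = 4 (since 205, 251 are distinct squarefree integers > 1 with 51455 not a perfect square). To show equality we compute the minimal polynomial of γ. From γ = √205 + √251: γ^2 = 205 + 2√(51455) + 251 = 456 + 2√(51455), so γ^2 - 456 = 2√(51455); squaring, (γ^2 - 456)^2 = 4·51455, i.e. γ^4 - 912γ^2 + 207936 - 205820 = 0, i.e. γ^4 - 912γ^2 + 2116 = 0. So γ is a root of x^4 - 912x^2 + 2116. This polynomial is irreducible over Q: it has no rational root (each ±√205 ± √251 is irrational), and any factorization into two quadratics over Q would force √(51455) ∈ Q (pairing opposite roots) or √205, √251 ∈ Q (other pairings), all impossible. Hence [Q(γ):Q] = 4 = [Q(√205, √251):Q], so Q(γ) = Q(√205, √251).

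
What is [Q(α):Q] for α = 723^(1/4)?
[Q(α):Q] = 4

α is a root of x^4 - 723. By Eisenstein's criterion at the prime p = 3 (which divides the constant term 723 but p^2 = 9 does not, since 723 is squarefree), x^4 - 723 is irreducible over Q. Hence [Q(α):Q] = 4.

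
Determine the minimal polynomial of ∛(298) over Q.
m_α(x) = x^3 - 298

α satisfies α^3 = 298, so x^3 - 298 annihilates α. By the rational root test, a rational root p/q (in lowest terms) of x^3 - 298 would satisfy p^3 = 298 q^3, forcing q = 1 and p^3 = 298; but 298 is not a perfect cube, contradiction. A monic cubic over Q with no rational root is irreducible (any nontrivial factorization would include a linear factor). Hence x^3 - 298 is the minimal polynomial of α, and in particular [Q(α):Q] = 3.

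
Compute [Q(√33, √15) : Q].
[Q(√33, √15) : Q] = 4

[Q(√33):Q] = 2 (min poly x^2 - 33, irreducible since 33 is squarefree > 1). For the top step, suppose √15 ∈ Q(√33), say √15 = c + d√33 with c, d ∈ Q. Squaring: 15 = c^2 + 33d^2 + 2cd√33. Since √33 ∉ Q this forces 2cd = 0. If d = 0 then √15 = c ∈ Q, contradicting 15 squarefree > 1. If c = 0 then 15 = 33d^2, so 33·15 = (33d)^2 is a perfect square in Q — but 33·15 = 495 is not a perfect square (since 33 and 15 are distinct squarefree integers). Contradiction. Hence √15 ∉ Q(√33), so x^2 - 15 stays irreducible over Q(√33) and [Q(√33, √15) : Q(√33)] = 2. By the tower law, [Q(√33, √15) : Q] = 2 · 2 = 4.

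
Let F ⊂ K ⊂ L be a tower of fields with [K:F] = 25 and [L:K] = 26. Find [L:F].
[L:F] = 650

The tower law says that for any tower of field extensions F ⊂ K ⊂ L with finite degrees, [L:F] = [L:K] · [K:F]. Here this gives [L:F] = 26 · 25 = 650.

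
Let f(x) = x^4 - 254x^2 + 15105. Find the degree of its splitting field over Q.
[K : Q] = 4

Solving the quadratic in x^2: x^2 = (254 ± √(254^2 - 4·15105))/2 = (254 ± √4096)/2 = (254 ± 64)/2, giving x^2 = 95 or x^2 = 159. So f(x) = (x^2 - 95)(x^2 - 159) and the roots of f are ±√95, ±√159. Hence the splitting field is K = Q(√95, √159). Since 95 and 159 are distinct squarefree integers > 1, their product 15105 is not a perfect square, so √159 ∉ Q(√95). By the tower law [K:Q] = [Q(√95,√159):Q(√95)] · [Q(√95):Q] = 2 · 2 = 4.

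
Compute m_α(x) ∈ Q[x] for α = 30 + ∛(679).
m_α(x) = x^3 - 90x^2 + 2700x - 27679

Set β = α - 30 = ∛(679), so β^3 = 679. Then (α - 30)^3 - 679 = 0, i.e. α is a root of g(x) = (x - 30)^3 - 679 = x^3 - 90x^2 + 2700x - 27679. Since g(x) = h(x - 30) where h(x) = x^3 - 679, and h is irreducible over Q (because 679 is not a perfect cube, so h has no rational root, and a monic cubic with no rational root is irreducible), g is also irreducible (irreducibility is preserved under the substitution x → x - 30). Hence m_α(x) = x^3 - 90x^2 + 2700x - 27679.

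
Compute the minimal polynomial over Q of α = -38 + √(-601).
m_α(x) = x^2 + 76x + 2045

From α + 38 = √(-601), squaring gives (α + 38)^2 = -601, i.e. α^2 + 76α + 1444 = -601, so α^2 + 76α + 2045 = 0. The discriminant of x^2 + 76x + 2045 is (76)^2 - 4·(2045) = 5776 - 8180 = -2404, and 4·(-601) is not a perfect square in Q since -601 is squarefree and ≠ 1. Hence x^2 + 76x + 2045 is irreducible over Q and is the minimal polynomial of α.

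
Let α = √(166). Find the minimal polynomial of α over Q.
m_α(x) = x^2 - 166

α satisfies α^2 - 166 = 0, so x^2 - 166 annihilates α. Since d = 166 is squarefree and ≠ 1, it is not a perfect square in Q, so x^2 - 166 has no rational root and is therefore irreducible over Q (a degree-2 polynomial over a field is irreducible iff it has no root). Hence m_α(x) = x^2 - 166.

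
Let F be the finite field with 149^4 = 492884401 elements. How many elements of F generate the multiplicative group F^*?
There are φ(492884400) = 120176640 primitive elements

F_q^* is cyclic of order q - 1 = 492884400. A cyclic group of order m has exactly φ(m) generators. Here m = 492884400 = 2^4 · 3 · 5^2 · 17 · 37 · 653, so the number of primitive elements is φ(492884400) = 120176640.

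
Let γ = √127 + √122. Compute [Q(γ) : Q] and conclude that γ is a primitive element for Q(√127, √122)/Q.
[Q(γ) : Q] = 4 (equivalently, Q(γ) = Q(√127, √122))

Obviously Q(γ) ⊆ Q(√127, √122), and [Q(√127, √122):Q] = 4 (since 127, 122 are distinct squarefree integers > 1 with 15494 not a perfect square). To show equality we compute the minimal polynomial of γ. From γ = √127 + √122: γ^2 = 127 + 2√(15494) + 122 = 249 + 2√(15494), so γ^2 - 249 = 2√(15494); squaring, (γ^2 - 249)^2 = 4·15494, i.e. γ^4 - 498γ^2 + 62001 - 61976 = 0, i.e. γ^4 - 498γ^2 + 25 = 0. So γ is a root of x^4 - 498x^2 + 25. This polynomial is irreducible over Q: it has no rational root (each ±√127 ± √122 is irrational), and any factorization into two quadratics over Q would force √(15494) ∈ Q (pairing opposite roots) or √127, √122 ∈ Q (other pairings), all impossible. Hence [Q(γ):Q] = 4 = [Q(√127, √122):Q], so Q(γ) = Q(√127, √122).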